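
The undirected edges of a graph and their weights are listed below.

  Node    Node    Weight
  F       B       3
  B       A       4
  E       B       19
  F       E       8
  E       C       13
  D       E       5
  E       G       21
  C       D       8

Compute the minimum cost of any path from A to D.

20

Compare a few routes:
A - B - E - D: 4+19+5 = 28
A - B - F - E - D: 4+3+8+5 = 20
Cheapest is A - B - F - E - D at 20.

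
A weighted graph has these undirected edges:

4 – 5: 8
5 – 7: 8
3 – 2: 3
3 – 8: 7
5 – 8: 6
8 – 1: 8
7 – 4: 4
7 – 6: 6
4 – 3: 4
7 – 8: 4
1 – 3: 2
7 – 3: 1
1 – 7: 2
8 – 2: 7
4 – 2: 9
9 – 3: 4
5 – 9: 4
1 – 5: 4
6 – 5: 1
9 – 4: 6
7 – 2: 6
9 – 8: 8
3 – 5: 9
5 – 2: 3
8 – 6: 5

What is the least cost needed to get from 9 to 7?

5

Candidate routes:
9 → 3 → 7: 4+1 = 5
9 → 3 → 1 → 7: 4+2+2 = 8
The minimum is 5 via 9 → 3 → 7.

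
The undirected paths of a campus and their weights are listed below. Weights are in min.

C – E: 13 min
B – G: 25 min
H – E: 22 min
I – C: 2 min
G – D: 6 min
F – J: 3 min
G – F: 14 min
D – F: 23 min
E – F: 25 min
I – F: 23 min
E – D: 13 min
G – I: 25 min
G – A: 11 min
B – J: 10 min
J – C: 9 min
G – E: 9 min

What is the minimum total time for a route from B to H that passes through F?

Best B to F: B–J–F costing 13
Shortest F→H: F–G–E–H = 45
Total via F: 13 + 45 = 58 min.

58 min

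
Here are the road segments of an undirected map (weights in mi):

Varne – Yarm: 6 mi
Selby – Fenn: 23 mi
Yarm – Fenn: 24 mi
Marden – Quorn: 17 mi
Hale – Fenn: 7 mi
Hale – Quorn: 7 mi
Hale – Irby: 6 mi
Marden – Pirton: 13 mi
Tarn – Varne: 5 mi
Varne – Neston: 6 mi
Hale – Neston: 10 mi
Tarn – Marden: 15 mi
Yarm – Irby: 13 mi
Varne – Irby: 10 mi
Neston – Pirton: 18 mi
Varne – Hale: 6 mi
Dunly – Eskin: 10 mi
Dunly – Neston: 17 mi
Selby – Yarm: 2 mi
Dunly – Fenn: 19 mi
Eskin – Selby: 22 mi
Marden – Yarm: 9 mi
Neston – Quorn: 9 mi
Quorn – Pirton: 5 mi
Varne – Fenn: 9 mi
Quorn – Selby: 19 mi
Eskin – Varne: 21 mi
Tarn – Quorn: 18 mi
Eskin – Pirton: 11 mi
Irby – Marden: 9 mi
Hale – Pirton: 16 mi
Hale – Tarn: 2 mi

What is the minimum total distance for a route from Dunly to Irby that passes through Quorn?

39 mi

Best Dunly to Quorn: Dunly → Neston → Quorn costing 26
Best Quorn to Irby: Quorn → Hale → Irby costing 13
Total via Quorn: 26 + 13 = 39 mi.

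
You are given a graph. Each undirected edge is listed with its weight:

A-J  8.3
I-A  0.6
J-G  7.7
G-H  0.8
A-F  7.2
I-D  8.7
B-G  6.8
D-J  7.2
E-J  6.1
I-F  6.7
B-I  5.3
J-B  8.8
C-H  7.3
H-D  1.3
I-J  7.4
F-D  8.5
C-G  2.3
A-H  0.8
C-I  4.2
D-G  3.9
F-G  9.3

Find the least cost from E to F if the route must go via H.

22.6

Best E to H: E–J–D–H costing 14.6
Best H to F: H–A–F costing 8
Total via H: 14.6 + 8 = 22.6.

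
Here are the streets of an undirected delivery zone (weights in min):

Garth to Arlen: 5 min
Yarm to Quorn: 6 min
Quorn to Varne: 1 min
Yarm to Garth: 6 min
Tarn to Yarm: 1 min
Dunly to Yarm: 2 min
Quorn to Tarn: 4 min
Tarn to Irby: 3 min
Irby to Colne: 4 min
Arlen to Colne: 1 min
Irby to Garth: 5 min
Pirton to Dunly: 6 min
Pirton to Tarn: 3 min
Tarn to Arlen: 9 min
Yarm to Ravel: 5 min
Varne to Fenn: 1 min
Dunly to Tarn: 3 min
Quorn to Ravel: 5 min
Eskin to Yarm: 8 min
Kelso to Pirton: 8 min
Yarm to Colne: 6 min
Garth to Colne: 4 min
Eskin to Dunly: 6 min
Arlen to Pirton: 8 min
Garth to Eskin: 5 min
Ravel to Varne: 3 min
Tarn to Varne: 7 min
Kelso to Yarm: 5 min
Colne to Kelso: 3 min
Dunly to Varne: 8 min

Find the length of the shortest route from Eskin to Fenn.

Candidate routes:
Eskin → Dunly → Yarm → Quorn → Varne → Fenn: 6+2+6+1+1 = 16
Eskin → Dunly → Varne → Fenn: 6+8+1 = 15
Cheapest is Eskin → Dunly → Varne → Fenn at 15 min.

15 min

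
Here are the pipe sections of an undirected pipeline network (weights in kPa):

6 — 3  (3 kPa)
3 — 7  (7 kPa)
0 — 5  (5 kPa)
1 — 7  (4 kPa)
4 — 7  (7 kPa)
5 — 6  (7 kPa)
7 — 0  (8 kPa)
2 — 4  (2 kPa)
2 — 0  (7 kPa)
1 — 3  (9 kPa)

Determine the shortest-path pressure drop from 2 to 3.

Shortest distances from 2:
2: 0
4: 2  (via 2)
0: 7  (via 2)
7: 9  (via 4)
5: 12  (via 0)
1: 13  (via 7)
3: 16  (via 7)
Shortest route: 2 → 4 → 7 → 3 = 16 kPa.

16 kPa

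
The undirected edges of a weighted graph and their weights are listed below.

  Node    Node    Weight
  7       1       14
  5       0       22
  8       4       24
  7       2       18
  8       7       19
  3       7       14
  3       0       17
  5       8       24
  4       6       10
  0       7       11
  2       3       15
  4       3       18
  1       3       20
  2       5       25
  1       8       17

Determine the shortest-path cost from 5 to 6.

58

Compare a few routes:
5 - 8 - 4 - 6: 24+24+10 = 58
5 - 2 - 3 - 4 - 6: 25+15+18+10 = 68
5 - 0 - 3 - 4 - 6: 22+17+18+10 = 67
Cheapest is 5 - 8 - 4 - 6 at 58.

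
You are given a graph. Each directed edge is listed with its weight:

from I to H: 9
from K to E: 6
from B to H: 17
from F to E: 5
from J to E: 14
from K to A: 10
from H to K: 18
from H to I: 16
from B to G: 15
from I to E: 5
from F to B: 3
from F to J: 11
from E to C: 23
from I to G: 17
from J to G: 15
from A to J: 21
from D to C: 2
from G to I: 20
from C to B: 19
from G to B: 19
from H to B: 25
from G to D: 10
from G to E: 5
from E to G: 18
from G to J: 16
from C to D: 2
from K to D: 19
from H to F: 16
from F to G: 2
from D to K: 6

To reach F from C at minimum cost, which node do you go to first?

Compare a few routes:
C–B–G–I–H–F: 19+15+20+9+16 = 79
C–D–K–E–G–I–H–F: 2+6+6+18+20+9+16 = 77
C–B–H–F: 19+17+16 = 52
The minimum is 52 via C–B–H–F.
So from C the first move is to B.

B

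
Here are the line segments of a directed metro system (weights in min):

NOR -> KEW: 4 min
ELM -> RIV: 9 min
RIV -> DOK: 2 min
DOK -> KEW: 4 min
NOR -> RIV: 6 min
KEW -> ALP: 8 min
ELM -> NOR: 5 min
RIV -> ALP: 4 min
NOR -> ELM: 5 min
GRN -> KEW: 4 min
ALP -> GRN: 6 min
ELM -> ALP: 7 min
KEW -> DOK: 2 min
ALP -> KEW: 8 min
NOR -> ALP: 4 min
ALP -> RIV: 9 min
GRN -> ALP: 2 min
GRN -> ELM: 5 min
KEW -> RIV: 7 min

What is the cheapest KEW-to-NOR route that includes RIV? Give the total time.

Shortest KEW→RIV: KEW–RIV = 7
Shortest RIV→NOR: RIV–ALP–GRN–ELM–NOR = 20
Total via RIV: 7 + 20 = 27 min.

27 min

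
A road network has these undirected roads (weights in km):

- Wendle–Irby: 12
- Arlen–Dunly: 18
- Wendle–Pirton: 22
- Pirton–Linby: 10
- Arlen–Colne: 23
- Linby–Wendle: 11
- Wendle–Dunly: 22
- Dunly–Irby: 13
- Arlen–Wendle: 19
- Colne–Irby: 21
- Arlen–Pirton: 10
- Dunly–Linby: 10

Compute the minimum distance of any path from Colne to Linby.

Settle nodes by increasing distance from Colne:
Colne: 0
Irby: 21  (via Colne)
Arlen: 23  (via Colne)
Pirton: 33  (via Arlen)
Wendle: 33  (via Irby)
Dunly: 34  (via Irby)
Linby: 43  (via Pirton)
Shortest route: Colne → Arlen → Pirton → Linby = 43 km.

43 km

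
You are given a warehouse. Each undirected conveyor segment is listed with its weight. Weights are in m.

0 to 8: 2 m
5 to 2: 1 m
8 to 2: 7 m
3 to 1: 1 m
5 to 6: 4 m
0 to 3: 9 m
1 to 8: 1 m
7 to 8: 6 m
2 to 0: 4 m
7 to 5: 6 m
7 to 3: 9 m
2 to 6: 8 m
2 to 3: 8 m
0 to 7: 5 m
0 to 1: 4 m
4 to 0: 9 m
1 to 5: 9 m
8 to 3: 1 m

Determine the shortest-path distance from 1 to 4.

12 m

Compare a few routes:
1 - 0 - 4: 4+9 = 13
1 - 3 - 8 - 0 - 4: 1+1+2+9 = 13
1 - 3 - 0 - 4: 1+9+9 = 19
1 - 8 - 0 - 4: 1+2+9 = 12
Cheapest is 1 - 8 - 0 - 4 at 12 m.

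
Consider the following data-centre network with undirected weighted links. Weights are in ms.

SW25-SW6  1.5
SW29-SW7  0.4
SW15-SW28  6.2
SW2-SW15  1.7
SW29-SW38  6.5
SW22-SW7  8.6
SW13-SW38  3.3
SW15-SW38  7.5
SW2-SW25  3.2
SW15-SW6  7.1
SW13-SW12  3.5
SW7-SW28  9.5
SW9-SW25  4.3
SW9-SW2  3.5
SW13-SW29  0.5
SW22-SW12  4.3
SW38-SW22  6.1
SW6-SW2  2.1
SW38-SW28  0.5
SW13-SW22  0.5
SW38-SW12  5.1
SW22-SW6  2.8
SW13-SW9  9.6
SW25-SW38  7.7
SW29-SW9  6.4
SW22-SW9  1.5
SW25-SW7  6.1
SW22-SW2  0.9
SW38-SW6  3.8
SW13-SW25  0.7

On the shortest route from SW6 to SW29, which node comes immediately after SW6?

Compare a few routes:
SW6–SW22–SW13–SW29: 2.8+0.5+0.5 = 3.8
SW6–SW25–SW13–SW29: 1.5+0.7+0.5 = 2.7
SW6–SW2–SW22–SW13–SW29: 2.1+0.9+0.5+0.5 = 4
Cheapest is SW6–SW25–SW13–SW29 at 2.7 ms.
So from SW6 the first move is to SW25.

SW25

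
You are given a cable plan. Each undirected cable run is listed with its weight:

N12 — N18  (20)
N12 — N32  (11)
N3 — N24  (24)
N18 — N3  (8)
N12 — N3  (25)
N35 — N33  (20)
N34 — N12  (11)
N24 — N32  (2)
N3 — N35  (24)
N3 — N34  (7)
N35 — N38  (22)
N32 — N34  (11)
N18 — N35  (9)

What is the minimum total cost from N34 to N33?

Compare a few routes:
N34 → N32 → N12 → N18 → N35 → N33: 11+11+20+9+20 = 71
N34 → N3 → N35 → N33: 7+24+20 = 51
N34 → N3 → N18 → N35 → N33: 7+8+9+20 = 44
N34 → N12 → N18 → N35 → N33: 11+20+9+20 = 60
The minimum is 44 via N34 → N3 → N18 → N35 → N33.

44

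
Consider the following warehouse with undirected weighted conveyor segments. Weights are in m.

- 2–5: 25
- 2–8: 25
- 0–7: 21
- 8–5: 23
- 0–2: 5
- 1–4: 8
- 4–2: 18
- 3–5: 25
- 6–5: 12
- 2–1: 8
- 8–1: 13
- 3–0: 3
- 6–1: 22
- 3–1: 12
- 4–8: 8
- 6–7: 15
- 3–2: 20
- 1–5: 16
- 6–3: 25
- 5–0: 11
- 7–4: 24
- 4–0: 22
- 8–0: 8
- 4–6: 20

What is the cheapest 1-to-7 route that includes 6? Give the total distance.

Best 1 to 6: 1–6 costing 22
Shortest 6→7: 6–7 = 15
Total via 6: 22 + 15 = 37 m.

37 m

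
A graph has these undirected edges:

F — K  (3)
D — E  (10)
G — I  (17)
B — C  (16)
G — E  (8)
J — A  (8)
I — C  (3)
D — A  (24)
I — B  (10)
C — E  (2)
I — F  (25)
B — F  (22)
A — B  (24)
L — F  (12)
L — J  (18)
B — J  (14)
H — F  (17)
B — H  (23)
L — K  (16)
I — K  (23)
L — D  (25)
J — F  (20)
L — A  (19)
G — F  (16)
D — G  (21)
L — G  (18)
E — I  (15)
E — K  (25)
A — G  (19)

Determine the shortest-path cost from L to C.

Enumerating some paths:
L → D → E → C: 25+10+2 = 37
L → G → E → C: 18+8+2 = 28
Cheapest is L → G → E → C at 28.

28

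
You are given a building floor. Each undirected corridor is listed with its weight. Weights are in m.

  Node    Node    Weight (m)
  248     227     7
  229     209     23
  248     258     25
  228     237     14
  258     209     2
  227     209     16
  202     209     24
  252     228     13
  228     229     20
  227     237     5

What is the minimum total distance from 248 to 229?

Enumerating some paths:
248 - 227 - 209 - 229: 7+16+23 = 46
248 - 258 - 209 - 227 - 237 - 228 - 229: 25+2+16+5+14+20 = 82
248 - 258 - 209 - 229: 25+2+23 = 50
The minimum is 46 m via 248 - 227 - 209 - 229.

46 m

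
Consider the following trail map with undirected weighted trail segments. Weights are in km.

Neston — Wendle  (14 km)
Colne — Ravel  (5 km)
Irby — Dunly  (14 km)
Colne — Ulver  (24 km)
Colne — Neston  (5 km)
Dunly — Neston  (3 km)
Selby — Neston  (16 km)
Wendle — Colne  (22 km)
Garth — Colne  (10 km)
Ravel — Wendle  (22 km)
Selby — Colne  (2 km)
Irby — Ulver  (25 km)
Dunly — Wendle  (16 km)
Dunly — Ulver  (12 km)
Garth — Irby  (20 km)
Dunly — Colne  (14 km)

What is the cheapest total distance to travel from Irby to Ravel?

Candidate routes:
Irby–Garth–Colne–Ravel: 20+10+5 = 35
Irby–Dunly–Neston–Colne–Ravel: 14+3+5+5 = 27
Irby–Dunly–Colne–Ravel: 14+14+5 = 33
Cheapest is Irby–Dunly–Neston–Colne–Ravel at 27 km.

27 km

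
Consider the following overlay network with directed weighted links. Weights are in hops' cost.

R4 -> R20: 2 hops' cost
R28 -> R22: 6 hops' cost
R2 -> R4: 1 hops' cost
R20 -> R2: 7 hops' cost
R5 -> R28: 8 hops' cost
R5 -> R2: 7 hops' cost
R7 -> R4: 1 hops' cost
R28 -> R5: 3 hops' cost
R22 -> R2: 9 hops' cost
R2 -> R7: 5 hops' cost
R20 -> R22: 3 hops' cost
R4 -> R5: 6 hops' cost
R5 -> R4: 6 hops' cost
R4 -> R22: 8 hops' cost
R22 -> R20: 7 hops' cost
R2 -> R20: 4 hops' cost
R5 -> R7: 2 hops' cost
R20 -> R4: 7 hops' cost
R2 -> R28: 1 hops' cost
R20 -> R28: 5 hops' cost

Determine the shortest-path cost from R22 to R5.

13 hops' cost

Shortest distances from R22:
R22: 0
R20: 7  (via R22)
R2: 9  (via R22)
R4: 10  (via R2)
R28: 10  (via R2)
R5: 13  (via R28)
Shortest route: R22–R2–R28–R5 = 13 hops' cost.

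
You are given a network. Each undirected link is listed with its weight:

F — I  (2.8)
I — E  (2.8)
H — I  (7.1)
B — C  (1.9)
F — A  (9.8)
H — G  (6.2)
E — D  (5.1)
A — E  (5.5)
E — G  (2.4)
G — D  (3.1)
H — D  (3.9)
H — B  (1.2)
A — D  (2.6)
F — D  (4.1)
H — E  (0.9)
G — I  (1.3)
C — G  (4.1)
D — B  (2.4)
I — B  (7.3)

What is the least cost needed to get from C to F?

Running Dijkstra from C:
C: 0
B: 1.9  (via C)
H: 3.1  (via B)
E: 4  (via H)
G: 4.1  (via C)
D: 4.3  (via B)
I: 5.4  (via G)
A: 6.9  (via D)
F: 8.2  (via I)
Shortest route: C → G → I → F = 8.2.

8.2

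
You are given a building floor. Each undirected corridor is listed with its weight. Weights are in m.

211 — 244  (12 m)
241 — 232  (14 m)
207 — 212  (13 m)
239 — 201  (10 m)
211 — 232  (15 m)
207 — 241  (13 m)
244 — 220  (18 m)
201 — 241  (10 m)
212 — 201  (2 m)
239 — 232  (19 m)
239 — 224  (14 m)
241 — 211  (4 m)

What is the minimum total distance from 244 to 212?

28 m

Shortest distances from 244:
244: 0
211: 12  (via 244)
241: 16  (via 211)
220: 18  (via 244)
201: 26  (via 241)
232: 27  (via 211)
212: 28  (via 201)
Shortest route: 244 → 211 → 241 → 201 → 212 = 28 m.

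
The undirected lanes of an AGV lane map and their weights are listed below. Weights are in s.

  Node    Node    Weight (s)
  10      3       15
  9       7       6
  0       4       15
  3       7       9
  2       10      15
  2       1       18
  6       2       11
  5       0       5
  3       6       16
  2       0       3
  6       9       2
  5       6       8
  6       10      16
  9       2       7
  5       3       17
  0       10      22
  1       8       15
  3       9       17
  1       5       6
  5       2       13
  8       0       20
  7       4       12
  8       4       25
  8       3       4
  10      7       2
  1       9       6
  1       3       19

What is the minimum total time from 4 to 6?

Settle nodes by increasing distance from 4:
4: 0
7: 12  (via 4)
10: 14  (via 7)
0: 15  (via 4)
2: 18  (via 0)
9: 18  (via 7)
5: 20  (via 0)
6: 20  (via 9)
Shortest route: 4 → 7 → 9 → 6 = 20 s.

20 s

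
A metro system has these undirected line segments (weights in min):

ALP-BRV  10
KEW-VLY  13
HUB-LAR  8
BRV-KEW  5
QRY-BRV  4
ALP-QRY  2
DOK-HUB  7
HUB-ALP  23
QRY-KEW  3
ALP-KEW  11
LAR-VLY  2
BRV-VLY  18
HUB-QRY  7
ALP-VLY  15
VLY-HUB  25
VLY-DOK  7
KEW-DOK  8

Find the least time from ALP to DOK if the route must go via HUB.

Shortest ALP→HUB: ALP–QRY–HUB = 9
Shortest HUB→DOK: HUB–DOK = 7
Total via HUB: 9 + 7 = 16 min.

16 min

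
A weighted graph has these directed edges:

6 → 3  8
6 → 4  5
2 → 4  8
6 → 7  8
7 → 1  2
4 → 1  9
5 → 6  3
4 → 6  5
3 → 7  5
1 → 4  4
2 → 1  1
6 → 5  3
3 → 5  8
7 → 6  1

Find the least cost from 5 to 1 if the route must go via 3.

18

Best 5 to 3: 5 → 6 → 3 costing 11
Shortest 3→1: 3 → 7 → 1 = 7
Total via 3: 11 + 7 = 18.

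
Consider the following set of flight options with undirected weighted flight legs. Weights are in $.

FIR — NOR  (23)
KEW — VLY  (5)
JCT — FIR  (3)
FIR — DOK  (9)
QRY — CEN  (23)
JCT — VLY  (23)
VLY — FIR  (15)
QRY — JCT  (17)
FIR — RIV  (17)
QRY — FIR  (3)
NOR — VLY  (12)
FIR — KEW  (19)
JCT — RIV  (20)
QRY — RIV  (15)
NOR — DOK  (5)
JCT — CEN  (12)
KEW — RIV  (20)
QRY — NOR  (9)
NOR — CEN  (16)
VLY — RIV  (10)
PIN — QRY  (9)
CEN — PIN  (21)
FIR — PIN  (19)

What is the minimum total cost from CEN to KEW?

Settle nodes by increasing distance from CEN:
CEN: 0
JCT: 12  (via CEN)
FIR: 15  (via JCT)
NOR: 16  (via CEN)
QRY: 18  (via FIR)
DOK: 21  (via NOR)
PIN: 21  (via CEN)
VLY: 28  (via NOR)
RIV: 32  (via JCT)
KEW: 33  (via VLY)
Shortest route: CEN–NOR–VLY–KEW = $33.

$33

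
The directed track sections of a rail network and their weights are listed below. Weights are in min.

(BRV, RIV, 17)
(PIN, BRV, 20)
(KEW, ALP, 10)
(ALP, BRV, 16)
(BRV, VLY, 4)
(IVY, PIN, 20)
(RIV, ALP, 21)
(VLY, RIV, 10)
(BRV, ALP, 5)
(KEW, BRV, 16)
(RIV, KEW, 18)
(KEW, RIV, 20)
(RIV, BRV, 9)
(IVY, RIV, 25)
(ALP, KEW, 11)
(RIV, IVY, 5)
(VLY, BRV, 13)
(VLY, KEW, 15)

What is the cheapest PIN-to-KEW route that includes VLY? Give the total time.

39 min

Shortest PIN→VLY: PIN–BRV–VLY = 24
Best VLY to KEW: VLY–KEW costing 15
Total via VLY: 24 + 15 = 39 min.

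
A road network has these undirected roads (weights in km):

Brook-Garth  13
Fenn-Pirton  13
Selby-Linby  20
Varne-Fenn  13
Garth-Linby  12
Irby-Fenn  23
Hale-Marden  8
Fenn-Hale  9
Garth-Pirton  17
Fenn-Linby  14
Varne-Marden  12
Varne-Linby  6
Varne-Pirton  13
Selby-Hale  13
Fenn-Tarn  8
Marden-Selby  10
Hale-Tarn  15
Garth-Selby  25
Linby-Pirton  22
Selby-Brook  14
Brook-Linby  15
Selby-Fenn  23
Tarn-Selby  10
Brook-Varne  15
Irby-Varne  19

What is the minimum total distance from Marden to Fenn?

17 km

Shortest distances from Marden:
Marden: 0
Hale: 8  (via Marden)
Selby: 10  (via Marden)
Varne: 12  (via Marden)
Fenn: 17  (via Hale)
Shortest route: Marden → Hale → Fenn = 17 km.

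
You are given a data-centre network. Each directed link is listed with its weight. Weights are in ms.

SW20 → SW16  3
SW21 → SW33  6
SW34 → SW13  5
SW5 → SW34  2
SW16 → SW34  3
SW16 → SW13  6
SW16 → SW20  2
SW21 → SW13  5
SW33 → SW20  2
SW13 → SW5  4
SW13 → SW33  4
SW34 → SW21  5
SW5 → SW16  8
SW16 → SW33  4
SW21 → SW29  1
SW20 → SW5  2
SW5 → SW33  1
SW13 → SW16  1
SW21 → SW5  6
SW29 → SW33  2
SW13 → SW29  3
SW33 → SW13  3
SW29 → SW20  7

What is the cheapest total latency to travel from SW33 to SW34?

Settle nodes by increasing distance from SW33:
SW33: 0
SW20: 2  (via SW33)
SW13: 3  (via SW33)
SW5: 4  (via SW20)
SW16: 4  (via SW13)
SW34: 6  (via SW5)
Shortest route: SW33 → SW20 → SW5 → SW34 = 6 ms.

6 ms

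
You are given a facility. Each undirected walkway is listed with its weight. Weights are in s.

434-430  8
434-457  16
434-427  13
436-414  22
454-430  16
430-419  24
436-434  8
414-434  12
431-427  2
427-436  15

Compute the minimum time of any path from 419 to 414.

44 s

Compare a few routes:
419 → 430 → 434 → 436 → 414: 24+8+8+22 = 62
419 → 430 → 434 → 414: 24+8+12 = 44
419 → 430 → 434 → 427 → 436 → 414: 24+8+13+15+22 = 82
Cheapest is 419 → 430 → 434 → 414 at 44 s.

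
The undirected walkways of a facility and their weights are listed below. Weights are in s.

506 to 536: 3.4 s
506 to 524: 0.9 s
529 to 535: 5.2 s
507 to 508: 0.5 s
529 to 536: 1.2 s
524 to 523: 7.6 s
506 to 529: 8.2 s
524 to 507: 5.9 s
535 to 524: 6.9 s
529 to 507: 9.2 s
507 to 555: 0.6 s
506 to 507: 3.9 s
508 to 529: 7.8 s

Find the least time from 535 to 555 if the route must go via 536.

14.3 s

Shortest 535→536: 535–529–536 = 6.4
Best 536 to 555: 536–506–507–555 costing 7.9
Total via 536: 6.4 + 7.9 = 14.3 s.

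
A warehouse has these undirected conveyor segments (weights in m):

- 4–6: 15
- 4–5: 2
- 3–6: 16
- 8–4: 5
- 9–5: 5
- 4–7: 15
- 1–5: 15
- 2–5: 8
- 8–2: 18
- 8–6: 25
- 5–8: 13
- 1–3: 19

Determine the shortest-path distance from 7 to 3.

46 m

Running Dijkstra from 7:
7: 0
4: 15  (via 7)
5: 17  (via 4)
8: 20  (via 4)
9: 22  (via 5)
2: 25  (via 5)
6: 30  (via 4)
1: 32  (via 5)
3: 46  (via 6)
Shortest route: 7 → 4 → 6 → 3 = 46 m.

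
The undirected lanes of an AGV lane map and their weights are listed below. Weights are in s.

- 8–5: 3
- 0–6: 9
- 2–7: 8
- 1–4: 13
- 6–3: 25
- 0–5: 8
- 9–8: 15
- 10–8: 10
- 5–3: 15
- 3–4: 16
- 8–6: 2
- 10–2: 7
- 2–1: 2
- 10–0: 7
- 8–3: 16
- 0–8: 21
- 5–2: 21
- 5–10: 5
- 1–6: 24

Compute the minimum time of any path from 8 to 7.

23 s

Compare a few routes:
8–10–2–7: 10+7+8 = 25
8–5–10–2–7: 3+5+7+8 = 23
The minimum is 23 s via 8–5–10–2–7.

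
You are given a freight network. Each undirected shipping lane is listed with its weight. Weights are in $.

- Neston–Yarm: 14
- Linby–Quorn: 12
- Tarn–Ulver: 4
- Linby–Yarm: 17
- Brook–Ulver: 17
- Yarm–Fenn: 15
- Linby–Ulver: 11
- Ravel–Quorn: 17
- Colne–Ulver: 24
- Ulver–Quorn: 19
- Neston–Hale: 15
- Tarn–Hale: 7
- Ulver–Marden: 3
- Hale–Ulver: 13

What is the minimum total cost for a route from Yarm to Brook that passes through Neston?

Shortest Yarm→Neston: Yarm–Neston = 14
Best Neston to Brook: Neston–Hale–Tarn–Ulver–Brook costing 43
Total via Neston: 14 + 43 = $57.

$57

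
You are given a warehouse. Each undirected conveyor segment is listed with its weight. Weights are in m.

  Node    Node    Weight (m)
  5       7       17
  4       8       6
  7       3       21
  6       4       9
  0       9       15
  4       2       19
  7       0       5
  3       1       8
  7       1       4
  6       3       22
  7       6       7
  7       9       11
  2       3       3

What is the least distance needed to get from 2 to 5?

32 m

Running Dijkstra from 2:
2: 0
3: 3  (via 2)
1: 11  (via 3)
7: 15  (via 1)
4: 19  (via 2)
0: 20  (via 7)
6: 22  (via 7)
8: 25  (via 4)
9: 26  (via 7)
5: 32  (via 7)
Shortest route: 2 → 3 → 1 → 7 → 5 = 32 m.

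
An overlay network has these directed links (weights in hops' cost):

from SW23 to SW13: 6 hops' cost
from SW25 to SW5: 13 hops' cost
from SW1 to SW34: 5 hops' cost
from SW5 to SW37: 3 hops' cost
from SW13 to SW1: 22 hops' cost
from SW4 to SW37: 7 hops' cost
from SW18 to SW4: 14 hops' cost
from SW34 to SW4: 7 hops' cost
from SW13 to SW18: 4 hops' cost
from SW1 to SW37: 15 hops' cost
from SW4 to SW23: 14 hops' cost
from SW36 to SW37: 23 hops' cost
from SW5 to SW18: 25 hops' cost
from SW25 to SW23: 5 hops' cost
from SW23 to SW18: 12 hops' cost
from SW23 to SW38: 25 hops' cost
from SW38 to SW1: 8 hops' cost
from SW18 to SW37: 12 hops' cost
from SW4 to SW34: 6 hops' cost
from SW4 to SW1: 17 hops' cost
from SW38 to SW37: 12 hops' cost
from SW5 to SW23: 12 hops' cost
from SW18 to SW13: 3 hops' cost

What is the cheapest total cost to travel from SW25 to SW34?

Running Dijkstra from SW25:
SW25: 0
SW23: 5  (via SW25)
SW13: 11  (via SW23)
SW5: 13  (via SW25)
SW18: 15  (via SW13)
SW37: 16  (via SW5)
SW4: 29  (via SW18)
SW38: 30  (via SW23)
SW1: 33  (via SW13)
SW34: 35  (via SW4)
Shortest route: SW25–SW23–SW13–SW18–SW4–SW34 = 35 hops' cost.

35 hops' cost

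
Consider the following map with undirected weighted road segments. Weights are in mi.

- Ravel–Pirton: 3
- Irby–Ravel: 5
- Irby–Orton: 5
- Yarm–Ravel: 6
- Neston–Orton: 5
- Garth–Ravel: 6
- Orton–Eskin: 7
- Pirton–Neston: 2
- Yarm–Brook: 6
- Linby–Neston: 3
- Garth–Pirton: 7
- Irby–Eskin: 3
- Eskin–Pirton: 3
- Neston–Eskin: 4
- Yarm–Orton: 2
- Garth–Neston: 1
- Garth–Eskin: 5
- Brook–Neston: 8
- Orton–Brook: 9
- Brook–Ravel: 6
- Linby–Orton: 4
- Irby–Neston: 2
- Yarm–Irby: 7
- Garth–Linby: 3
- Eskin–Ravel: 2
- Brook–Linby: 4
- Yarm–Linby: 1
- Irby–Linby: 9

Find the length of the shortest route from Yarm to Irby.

6 mi

Settle nodes by increasing distance from Yarm:
Yarm: 0
Linby: 1  (via Yarm)
Orton: 2  (via Yarm)
Garth: 4  (via Linby)
Neston: 4  (via Linby)
Brook: 5  (via Linby)
Ravel: 6  (via Yarm)
Pirton: 6  (via Neston)
Irby: 6  (via Neston)
Shortest route: Yarm–Linby–Neston–Irby = 6 mi.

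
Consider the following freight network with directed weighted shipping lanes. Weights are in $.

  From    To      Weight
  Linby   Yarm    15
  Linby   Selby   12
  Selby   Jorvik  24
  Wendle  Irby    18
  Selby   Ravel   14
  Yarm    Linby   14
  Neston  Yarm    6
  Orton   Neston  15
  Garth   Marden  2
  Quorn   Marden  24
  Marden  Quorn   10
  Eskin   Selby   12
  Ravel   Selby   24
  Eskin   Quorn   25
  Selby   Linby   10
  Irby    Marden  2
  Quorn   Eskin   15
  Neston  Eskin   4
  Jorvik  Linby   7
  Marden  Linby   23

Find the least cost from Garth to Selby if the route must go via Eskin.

Best Garth to Eskin: Garth–Marden–Quorn–Eskin costing 27
Best Eskin to Selby: Eskin–Selby costing 12
Total via Eskin: 27 + 12 = $39.

$39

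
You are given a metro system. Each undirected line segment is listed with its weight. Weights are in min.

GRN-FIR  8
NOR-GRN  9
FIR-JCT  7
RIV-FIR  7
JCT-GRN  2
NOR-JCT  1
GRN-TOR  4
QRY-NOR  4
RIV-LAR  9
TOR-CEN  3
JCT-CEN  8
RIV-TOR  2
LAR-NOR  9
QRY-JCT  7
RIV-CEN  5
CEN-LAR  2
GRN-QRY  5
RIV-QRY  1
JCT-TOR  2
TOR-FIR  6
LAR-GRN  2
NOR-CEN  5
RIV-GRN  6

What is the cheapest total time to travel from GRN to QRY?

5 min

Enumerating some paths:
GRN - QRY: 5 = 5
GRN - JCT - NOR - QRY: 2+1+4 = 7
The minimum is 5 min via GRN - QRY.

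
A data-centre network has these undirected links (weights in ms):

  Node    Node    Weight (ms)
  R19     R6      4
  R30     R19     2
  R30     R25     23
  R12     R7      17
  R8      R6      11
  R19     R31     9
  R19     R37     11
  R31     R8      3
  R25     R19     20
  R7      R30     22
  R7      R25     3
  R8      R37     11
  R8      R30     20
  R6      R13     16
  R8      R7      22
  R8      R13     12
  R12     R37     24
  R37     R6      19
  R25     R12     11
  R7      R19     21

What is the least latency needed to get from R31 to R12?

Enumerating some paths:
R31 - R19 - R25 - R12: 9+20+11 = 40
R31 - R8 - R37 - R12: 3+11+24 = 38
R31 - R8 - R7 - R25 - R12: 3+22+3+11 = 39
R31 - R8 - R7 - R12: 3+22+17 = 42
Cheapest is R31 - R8 - R37 - R12 at 38 ms.

38 ms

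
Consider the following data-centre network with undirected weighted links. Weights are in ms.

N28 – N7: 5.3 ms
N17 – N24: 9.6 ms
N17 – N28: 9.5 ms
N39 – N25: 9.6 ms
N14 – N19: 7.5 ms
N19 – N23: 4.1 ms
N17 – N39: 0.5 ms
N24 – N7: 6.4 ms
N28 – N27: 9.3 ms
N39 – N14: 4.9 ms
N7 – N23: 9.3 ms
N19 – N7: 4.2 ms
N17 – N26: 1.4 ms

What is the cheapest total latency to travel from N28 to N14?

Compare a few routes:
N28–N7–N23–N19–N14: 5.3+9.3+4.1+7.5 = 26.2
N28–N7–N19–N14: 5.3+4.2+7.5 = 17
N28–N7–N24–N17–N39–N14: 5.3+6.4+9.6+0.5+4.9 = 26.7
N28–N17–N39–N14: 9.5+0.5+4.9 = 14.9
The minimum is 14.9 ms via N28–N17–N39–N14.

14.9 ms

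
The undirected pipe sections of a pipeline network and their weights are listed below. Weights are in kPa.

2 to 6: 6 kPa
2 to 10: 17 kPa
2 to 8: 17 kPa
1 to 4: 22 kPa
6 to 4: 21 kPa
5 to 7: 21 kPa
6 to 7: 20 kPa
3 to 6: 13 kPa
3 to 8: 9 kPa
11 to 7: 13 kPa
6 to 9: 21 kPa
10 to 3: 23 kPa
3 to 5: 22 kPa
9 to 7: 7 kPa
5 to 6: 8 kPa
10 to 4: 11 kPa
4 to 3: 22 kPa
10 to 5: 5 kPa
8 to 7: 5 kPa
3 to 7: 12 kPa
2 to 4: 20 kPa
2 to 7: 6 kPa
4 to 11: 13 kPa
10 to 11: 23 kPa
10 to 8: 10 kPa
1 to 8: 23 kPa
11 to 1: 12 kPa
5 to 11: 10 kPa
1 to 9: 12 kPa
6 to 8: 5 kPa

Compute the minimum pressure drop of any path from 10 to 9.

22 kPa

Compare a few routes:
10 - 5 - 6 - 2 - 7 - 9: 5+8+6+6+7 = 32
10 - 2 - 7 - 9: 17+6+7 = 30
10 - 8 - 7 - 9: 10+5+7 = 22
10 - 5 - 6 - 8 - 7 - 9: 5+8+5+5+7 = 30
Cheapest is 10 - 8 - 7 - 9 at 22 kPa.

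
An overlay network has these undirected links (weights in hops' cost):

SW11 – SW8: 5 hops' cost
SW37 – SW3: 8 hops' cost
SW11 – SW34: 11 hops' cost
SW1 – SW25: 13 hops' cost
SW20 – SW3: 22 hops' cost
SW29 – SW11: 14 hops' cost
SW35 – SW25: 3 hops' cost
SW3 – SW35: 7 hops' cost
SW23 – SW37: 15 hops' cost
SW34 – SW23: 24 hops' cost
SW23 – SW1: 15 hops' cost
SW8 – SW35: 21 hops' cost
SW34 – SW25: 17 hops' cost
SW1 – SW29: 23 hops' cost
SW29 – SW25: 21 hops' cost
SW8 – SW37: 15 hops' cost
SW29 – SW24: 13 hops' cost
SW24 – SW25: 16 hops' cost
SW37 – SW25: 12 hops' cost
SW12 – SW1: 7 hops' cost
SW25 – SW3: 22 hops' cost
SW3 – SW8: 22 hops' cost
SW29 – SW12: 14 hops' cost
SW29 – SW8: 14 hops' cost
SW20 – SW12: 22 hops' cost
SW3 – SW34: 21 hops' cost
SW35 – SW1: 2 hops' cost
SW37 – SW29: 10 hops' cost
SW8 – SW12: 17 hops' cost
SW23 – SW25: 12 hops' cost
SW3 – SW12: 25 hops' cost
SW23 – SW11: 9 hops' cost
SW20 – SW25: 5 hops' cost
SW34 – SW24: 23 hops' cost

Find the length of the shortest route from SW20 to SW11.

26 hops' cost

Running Dijkstra from SW20:
SW20: 0
SW25: 5  (via SW20)
SW35: 8  (via SW25)
SW1: 10  (via SW35)
SW3: 15  (via SW35)
SW37: 17  (via SW25)
SW12: 17  (via SW1)
SW23: 17  (via SW25)
SW24: 21  (via SW25)
SW34: 22  (via SW25)
SW29: 26  (via SW25)
SW11: 26  (via SW23)
Shortest route: SW20 → SW25 → SW23 → SW11 = 26 hops' cost.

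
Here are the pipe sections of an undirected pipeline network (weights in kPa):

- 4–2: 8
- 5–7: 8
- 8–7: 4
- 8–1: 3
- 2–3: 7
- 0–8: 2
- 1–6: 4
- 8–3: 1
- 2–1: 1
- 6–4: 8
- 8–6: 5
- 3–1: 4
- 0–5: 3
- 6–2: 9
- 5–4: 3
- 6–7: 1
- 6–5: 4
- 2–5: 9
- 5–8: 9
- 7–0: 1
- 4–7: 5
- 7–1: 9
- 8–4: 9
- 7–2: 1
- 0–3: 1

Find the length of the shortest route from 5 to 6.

Compare a few routes:
5 → 4 → 7 → 6: 3+5+1 = 9
5 → 0 → 7 → 6: 3+1+1 = 5
5 → 6: 4 = 4
Cheapest is 5 → 6 at 4 kPa.

4 kPa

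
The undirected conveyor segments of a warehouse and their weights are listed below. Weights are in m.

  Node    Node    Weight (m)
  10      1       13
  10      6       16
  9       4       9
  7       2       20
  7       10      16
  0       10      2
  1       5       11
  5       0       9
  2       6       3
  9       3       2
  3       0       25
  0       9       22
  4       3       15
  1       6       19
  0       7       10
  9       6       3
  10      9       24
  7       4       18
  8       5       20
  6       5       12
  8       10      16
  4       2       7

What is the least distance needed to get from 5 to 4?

Enumerating some paths:
5 → 6 → 2 → 4: 12+3+7 = 22
5 → 6 → 9 → 3 → 4: 12+3+2+15 = 32
5 → 6 → 9 → 4: 12+3+9 = 24
Cheapest is 5 → 6 → 2 → 4 at 22 m.

22 m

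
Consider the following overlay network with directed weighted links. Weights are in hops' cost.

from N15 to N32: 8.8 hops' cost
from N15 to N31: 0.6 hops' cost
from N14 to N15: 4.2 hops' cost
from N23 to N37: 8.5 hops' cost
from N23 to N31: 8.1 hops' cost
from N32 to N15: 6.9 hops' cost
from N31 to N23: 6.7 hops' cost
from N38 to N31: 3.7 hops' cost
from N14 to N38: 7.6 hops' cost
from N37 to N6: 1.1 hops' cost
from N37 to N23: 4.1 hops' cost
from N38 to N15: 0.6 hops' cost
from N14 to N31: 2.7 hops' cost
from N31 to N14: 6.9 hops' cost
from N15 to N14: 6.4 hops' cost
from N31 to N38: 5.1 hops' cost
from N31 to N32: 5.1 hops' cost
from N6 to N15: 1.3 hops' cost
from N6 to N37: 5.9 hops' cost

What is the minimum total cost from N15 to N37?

Shortest distances from N15:
N15: 0
N31: 0.6  (via N15)
N32: 5.7  (via N31)
N38: 5.7  (via N31)
N14: 6.4  (via N15)
N23: 7.3  (via N31)
N37: 15.8  (via N23)
Shortest route: N15–N31–N23–N37 = 15.8 hops' cost.

15.8 hops' cost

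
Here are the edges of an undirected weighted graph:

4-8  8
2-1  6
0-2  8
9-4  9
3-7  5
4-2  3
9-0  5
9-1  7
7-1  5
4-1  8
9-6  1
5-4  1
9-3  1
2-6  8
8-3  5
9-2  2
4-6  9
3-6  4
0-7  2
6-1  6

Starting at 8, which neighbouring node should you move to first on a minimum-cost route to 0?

3

Enumerating some paths:
8 → 3 → 9 → 0: 5+1+5 = 11
8 → 3 → 7 → 0: 5+5+2 = 12
The minimum is 11 via 8 → 3 → 9 → 0.
So from 8 the first move is to 3.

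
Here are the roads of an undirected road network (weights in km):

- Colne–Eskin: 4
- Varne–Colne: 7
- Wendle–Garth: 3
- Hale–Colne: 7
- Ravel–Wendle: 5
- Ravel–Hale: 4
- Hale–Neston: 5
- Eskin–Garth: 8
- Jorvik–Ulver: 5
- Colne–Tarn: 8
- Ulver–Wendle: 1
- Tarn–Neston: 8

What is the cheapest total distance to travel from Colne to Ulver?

16 km

Compare a few routes:
Colne–Eskin–Garth–Wendle–Ulver: 4+8+3+1 = 16
Colne–Hale–Ravel–Wendle–Ulver: 7+4+5+1 = 17
Cheapest is Colne–Eskin–Garth–Wendle–Ulver at 16 km.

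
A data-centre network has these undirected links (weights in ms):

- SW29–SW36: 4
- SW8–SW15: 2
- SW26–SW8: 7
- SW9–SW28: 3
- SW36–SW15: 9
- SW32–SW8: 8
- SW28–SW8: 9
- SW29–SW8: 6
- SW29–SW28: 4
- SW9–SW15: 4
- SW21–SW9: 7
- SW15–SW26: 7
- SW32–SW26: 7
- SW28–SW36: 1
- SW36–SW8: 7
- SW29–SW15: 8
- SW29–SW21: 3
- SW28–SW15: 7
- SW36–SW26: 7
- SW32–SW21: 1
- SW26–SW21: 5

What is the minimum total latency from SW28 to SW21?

Running Dijkstra from SW28:
SW28: 0
SW36: 1  (via SW28)
SW9: 3  (via SW28)
SW29: 4  (via SW28)
SW21: 7  (via SW29)
Shortest route: SW28 → SW29 → SW21 = 7 ms.

7 ms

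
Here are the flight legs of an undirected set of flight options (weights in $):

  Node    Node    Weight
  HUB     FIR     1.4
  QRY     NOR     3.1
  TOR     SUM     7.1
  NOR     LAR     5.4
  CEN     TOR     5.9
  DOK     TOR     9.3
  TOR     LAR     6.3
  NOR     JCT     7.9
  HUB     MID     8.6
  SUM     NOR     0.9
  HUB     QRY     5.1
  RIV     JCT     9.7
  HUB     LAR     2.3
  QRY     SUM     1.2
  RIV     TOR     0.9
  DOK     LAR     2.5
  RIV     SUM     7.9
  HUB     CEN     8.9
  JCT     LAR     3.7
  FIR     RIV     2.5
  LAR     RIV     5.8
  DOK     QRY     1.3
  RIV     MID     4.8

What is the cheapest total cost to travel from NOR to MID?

Shortest distances from NOR:
NOR: 0
SUM: 0.9  (via NOR)
QRY: 2.1  (via SUM)
DOK: 3.4  (via QRY)
LAR: 5.4  (via NOR)
HUB: 7.2  (via QRY)
JCT: 7.9  (via NOR)
TOR: 8  (via SUM)
FIR: 8.6  (via HUB)
RIV: 8.8  (via SUM)
MID: 13.6  (via RIV)
Shortest route: NOR → SUM → RIV → MID = $13.6.

$13.6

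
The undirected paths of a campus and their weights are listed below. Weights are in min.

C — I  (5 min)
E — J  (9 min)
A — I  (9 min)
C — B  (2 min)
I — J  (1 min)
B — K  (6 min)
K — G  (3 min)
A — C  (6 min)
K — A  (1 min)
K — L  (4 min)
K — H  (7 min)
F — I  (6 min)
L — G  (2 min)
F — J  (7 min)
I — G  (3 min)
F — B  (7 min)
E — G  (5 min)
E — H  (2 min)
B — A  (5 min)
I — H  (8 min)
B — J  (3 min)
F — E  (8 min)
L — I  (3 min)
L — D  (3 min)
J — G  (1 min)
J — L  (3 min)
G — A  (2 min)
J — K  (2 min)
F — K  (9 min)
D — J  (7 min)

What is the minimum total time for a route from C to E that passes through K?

Best C to K: C → B → J → K costing 7
Best K to E: K → G → E costing 8
Total via K: 7 + 8 = 15 min.

15 min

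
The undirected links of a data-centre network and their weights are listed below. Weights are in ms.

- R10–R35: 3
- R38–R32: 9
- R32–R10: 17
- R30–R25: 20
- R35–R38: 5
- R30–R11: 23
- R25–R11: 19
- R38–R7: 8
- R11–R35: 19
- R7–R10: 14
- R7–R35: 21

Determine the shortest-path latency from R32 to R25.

Enumerating some paths:
R32–R38–R7–R10–R35–R11–R25: 9+8+14+3+19+19 = 72
R32–R10–R35–R11–R25: 17+3+19+19 = 58
R32–R38–R7–R35–R11–R25: 9+8+21+19+19 = 76
R32–R38–R35–R11–R25: 9+5+19+19 = 52
Cheapest is R32–R38–R35–R11–R25 at 52 ms.

52 ms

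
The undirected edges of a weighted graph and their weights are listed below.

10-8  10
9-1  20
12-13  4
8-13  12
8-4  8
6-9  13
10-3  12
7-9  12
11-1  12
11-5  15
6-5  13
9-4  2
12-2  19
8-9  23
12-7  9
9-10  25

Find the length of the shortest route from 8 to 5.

36

Settle nodes by increasing distance from 8:
8: 0
4: 8  (via 8)
9: 10  (via 4)
10: 10  (via 8)
13: 12  (via 8)
12: 16  (via 13)
3: 22  (via 10)
7: 22  (via 9)
6: 23  (via 9)
1: 30  (via 9)
2: 35  (via 12)
5: 36  (via 6)
Shortest route: 8–4–9–6–5 = 36.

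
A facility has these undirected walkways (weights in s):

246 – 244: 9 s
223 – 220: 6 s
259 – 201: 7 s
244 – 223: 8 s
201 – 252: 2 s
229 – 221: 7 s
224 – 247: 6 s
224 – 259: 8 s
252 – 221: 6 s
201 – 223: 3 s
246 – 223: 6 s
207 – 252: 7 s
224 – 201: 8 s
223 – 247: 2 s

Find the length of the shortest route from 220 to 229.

24 s

Enumerating some paths:
220 → 223 → 201 → 252 → 221 → 229: 6+3+2+6+7 = 24
220 → 223 → 247 → 224 → 201 → 252 → 221 → 229: 6+2+6+8+2+6+7 = 37
220 → 223 → 247 → 224 → 259 → 201 → 252 → 221 → 229: 6+2+6+8+7+2+6+7 = 44
The minimum is 24 s via 220 → 223 → 201 → 252 → 221 → 229.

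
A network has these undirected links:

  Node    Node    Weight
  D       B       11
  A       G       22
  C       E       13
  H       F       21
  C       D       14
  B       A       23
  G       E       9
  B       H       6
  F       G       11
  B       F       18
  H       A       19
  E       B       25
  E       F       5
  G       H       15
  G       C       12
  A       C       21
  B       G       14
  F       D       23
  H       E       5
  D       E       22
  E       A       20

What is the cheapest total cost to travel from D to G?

Enumerating some paths:
D–C–G: 14+12 = 26
D–B–G: 11+14 = 25
Cheapest is D–B–G at 25.

25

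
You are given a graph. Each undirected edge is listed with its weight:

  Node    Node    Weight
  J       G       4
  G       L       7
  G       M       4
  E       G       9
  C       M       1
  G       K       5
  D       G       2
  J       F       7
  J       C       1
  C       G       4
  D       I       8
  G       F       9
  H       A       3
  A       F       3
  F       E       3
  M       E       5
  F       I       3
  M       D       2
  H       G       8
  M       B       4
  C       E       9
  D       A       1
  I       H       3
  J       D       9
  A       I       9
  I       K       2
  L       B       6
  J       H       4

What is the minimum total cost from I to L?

14

Candidate routes:
I → D → G → L: 8+2+7 = 17
I → F → A → D → G → L: 3+3+1+2+7 = 16
I → H → A → D → G → L: 3+3+1+2+7 = 16
I → K → G → L: 2+5+7 = 14
Cheapest is I → K → G → L at 14.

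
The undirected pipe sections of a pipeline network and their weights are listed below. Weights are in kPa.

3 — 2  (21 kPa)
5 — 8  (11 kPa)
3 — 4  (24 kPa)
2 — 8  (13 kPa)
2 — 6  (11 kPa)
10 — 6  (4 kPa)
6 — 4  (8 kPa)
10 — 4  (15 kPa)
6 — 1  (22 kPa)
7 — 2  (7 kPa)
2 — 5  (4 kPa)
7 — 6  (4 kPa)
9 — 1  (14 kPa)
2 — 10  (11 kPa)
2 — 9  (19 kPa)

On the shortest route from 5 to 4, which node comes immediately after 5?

Compare a few routes:
5 → 2 → 6 → 4: 4+11+8 = 23
5 → 2 → 6 → 10 → 4: 4+11+4+15 = 34
5 → 2 → 10 → 6 → 4: 4+11+4+8 = 27
5 → 2 → 10 → 4: 4+11+15 = 30
Cheapest is 5 → 2 → 6 → 4 at 23 kPa.
So from 5 the first move is to 2.

2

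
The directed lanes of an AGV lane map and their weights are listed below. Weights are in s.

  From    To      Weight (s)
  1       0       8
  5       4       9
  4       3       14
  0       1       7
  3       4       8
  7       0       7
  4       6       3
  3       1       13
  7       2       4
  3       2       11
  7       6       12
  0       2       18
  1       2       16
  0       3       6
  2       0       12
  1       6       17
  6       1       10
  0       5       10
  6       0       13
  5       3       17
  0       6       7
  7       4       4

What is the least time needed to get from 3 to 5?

Settle nodes by increasing distance from 3:
3: 0
4: 8  (via 3)
2: 11  (via 3)
6: 11  (via 4)
1: 13  (via 3)
0: 21  (via 1)
5: 31  (via 0)
Shortest route: 3 → 1 → 0 → 5 = 31 s.

31 s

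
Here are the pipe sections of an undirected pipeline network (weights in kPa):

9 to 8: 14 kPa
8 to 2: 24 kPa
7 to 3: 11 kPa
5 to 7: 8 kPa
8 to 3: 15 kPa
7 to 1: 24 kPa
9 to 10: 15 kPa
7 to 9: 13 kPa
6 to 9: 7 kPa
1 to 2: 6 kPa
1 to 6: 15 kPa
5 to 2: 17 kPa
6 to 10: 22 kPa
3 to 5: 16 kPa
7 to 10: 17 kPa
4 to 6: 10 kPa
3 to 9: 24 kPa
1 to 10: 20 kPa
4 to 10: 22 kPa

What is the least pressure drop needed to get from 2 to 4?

31 kPa

Running Dijkstra from 2:
2: 0
1: 6  (via 2)
5: 17  (via 2)
6: 21  (via 1)
8: 24  (via 2)
7: 25  (via 5)
10: 26  (via 1)
9: 28  (via 6)
4: 31  (via 6)
Shortest route: 2–1–6–4 = 31 kPa.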